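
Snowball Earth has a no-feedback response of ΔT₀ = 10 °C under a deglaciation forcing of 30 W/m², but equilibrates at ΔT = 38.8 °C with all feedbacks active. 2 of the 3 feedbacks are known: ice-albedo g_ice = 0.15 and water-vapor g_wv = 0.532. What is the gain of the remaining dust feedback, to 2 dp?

0.06

Amplification A = ΔT/ΔT₀ = 38.8/10 = 3.88.
Total gain g = 1 − 1/A = 1 − 1/3.88 = 0.7423.
Known gains sum to 0.15 + 0.532 = 0.682.
g_dust = 0.7423 − 0.682 = 0.06.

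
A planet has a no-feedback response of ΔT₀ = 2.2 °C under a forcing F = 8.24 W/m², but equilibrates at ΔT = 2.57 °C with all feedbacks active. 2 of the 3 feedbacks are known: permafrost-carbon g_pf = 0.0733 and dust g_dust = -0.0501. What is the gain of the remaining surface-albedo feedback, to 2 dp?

0.12

Amplification A = ΔT/ΔT₀ = 2.57/2.2 = 1.168.
Total gain g = 1 − 1/A = 1 − 1/1.168 = 0.1438.
Known gains sum to 0.0733 − 0.0501 = 0.0232.
g_alb = 0.1438 − 0.0232 = 0.12.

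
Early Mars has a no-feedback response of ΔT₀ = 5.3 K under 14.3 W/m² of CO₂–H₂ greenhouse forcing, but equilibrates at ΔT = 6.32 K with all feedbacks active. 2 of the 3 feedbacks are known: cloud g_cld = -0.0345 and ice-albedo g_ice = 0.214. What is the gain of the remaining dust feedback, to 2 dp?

-0.02

Amplification A = ΔT/ΔT₀ = 6.32/5.3 = 1.192.
Total gain g = 1 − 1/A = 1 − 1/1.192 = 0.1611.
Known gains sum to -0.0345 + 0.214 = 0.1795.
g_dust = 0.1611 − 0.1795 = -0.02.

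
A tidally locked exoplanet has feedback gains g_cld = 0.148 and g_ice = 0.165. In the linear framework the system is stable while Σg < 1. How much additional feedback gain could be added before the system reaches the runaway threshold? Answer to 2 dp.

Current total gain = 0.148 + 0.165 = 0.313.
Margin to runaway = 1 − 0.313 = 0.69.

0.69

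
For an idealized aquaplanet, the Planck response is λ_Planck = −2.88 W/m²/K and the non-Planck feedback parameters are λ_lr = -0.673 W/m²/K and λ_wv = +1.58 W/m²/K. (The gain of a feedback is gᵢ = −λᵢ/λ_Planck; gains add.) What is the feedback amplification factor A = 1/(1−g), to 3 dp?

1.460

Convert to gains: g_lr = -0.673/2.88 = -0.2337; g_wv = 1.58/2.88 = 0.5486.
Total gain g = 0.3149.
A = 1/(1 − 0.3149) = 1.460.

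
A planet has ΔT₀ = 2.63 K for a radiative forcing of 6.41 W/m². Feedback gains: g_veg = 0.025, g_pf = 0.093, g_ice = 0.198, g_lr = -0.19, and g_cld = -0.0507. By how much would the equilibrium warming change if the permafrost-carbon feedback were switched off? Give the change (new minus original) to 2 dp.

-0.26 K

Original: g = 0.0753, ΔT = 2.63/(1−0.0753) = 2.8442 K.
Without permafrost-carbon: g' = -0.0177, ΔT' = 2.63/(1+0.0177) = 2.5843 K.
Change = 2.5843 − 2.8442 = -0.26 K.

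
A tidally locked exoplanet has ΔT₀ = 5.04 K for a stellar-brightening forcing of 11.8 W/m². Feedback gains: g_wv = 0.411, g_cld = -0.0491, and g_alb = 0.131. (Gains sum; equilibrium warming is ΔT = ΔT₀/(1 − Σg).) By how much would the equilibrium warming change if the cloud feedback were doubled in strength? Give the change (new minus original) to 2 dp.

Original: g = 0.4929, ΔT = 5.04/(1−0.4929) = 9.9389 K.
With doubled cloud: g' = 0.4438, ΔT' = 5.04/(1−0.4438) = 9.0615 K.
Change = 9.0615 − 9.9389 = -0.88 K.

-0.88 K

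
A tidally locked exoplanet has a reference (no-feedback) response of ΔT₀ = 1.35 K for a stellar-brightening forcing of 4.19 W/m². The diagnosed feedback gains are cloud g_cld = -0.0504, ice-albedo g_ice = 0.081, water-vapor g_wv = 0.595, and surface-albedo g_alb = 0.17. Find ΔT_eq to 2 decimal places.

Total gain g = -0.0504 + 0.081 + 0.595 + 0.17 = 0.7956.
Amplification A = 1/(1 − 0.7956) = 4.892.
ΔT = 1.35 × 4.892 = 6.60 K.

6.60 K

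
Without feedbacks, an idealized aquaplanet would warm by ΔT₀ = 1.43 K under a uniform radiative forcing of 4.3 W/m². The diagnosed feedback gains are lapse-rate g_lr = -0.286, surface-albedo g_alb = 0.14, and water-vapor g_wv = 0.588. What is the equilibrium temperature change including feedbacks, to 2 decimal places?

Total gain g = -0.286 + 0.14 + 0.588 = 0.442.
Amplification A = 1/(1 − 0.442) = 1.792.
ΔT = 1.43 × 1.792 = 2.56 K.

2.56 K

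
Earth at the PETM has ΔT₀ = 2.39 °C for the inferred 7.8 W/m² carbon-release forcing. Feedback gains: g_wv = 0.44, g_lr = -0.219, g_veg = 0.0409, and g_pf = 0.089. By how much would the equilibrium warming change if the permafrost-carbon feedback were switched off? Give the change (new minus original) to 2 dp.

-0.44 °C

Original: g = 0.3509, ΔT = 2.39/(1−0.3509) = 3.6820 °C.
Without permafrost-carbon: g' = 0.2619, ΔT' = 2.39/(1−0.2619) = 3.2380 °C.
Change = 3.2380 − 3.6820 = -0.44 °C.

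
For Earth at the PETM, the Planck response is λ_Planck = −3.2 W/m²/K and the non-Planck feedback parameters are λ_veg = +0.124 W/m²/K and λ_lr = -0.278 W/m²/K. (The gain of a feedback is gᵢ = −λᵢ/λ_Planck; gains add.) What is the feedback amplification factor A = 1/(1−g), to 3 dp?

Convert to gains: g_veg = 0.124/3.2 = 0.03875; g_lr = -0.278/3.2 = -0.08688.
Total gain g = -0.04813.
A = 1/(1 + 0.04813) = 0.954.

0.954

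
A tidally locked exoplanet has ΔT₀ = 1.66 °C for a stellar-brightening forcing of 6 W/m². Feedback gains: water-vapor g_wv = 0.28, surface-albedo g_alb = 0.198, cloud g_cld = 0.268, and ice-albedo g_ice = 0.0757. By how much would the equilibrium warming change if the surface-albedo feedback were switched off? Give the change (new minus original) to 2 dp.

-4.90 °C

Original: g = 0.8217, ΔT = 1.66/(1−0.8217) = 9.3102 °C.
Without surface-albedo: g' = 0.6237, ΔT' = 1.66/(1−0.6237) = 4.4114 °C.
Change = 4.4114 − 9.3102 = -4.90 °C.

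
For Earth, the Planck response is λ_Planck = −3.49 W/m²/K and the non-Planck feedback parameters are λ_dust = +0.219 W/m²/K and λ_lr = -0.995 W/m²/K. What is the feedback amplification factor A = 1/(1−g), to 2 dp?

0.82

Convert to gains: g_dust = 0.219/3.49 = 0.06275; g_lr = -0.995/3.49 = -0.2851.
Total gain g = -0.22235.
A = 1/(1 + 0.22235) = 0.82.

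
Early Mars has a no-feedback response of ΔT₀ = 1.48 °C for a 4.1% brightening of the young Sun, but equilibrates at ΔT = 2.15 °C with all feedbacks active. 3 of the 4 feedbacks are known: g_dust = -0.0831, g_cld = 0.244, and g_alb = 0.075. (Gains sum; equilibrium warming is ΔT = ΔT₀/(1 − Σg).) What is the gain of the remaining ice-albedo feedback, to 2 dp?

Amplification A = ΔT/ΔT₀ = 2.15/1.48 = 1.453.
Total gain g = 1 − 1/A = 1 − 1/1.453 = 0.3118.
Known gains sum to -0.0831 + 0.244 + 0.075 = 0.2359.
g_ice = 0.3118 − 0.2359 = 0.08.

0.08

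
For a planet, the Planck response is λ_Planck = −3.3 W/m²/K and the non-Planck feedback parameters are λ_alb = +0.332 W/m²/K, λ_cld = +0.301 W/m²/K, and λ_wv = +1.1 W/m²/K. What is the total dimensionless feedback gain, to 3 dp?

Convert to gains: g_alb = 0.332/3.3 = 0.1006; g_cld = 0.301/3.3 = 0.09121; g_wv = 1.1/3.3 = 0.3333.
Total gain g = 0.52511.

0.525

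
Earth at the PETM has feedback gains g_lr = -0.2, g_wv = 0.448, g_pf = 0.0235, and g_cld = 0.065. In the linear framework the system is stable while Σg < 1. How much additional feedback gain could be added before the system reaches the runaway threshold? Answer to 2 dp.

0.66

Current total gain = -0.2 + 0.448 + 0.0235 + 0.065 = 0.3365.
Margin to runaway = 1 − 0.3365 = 0.66.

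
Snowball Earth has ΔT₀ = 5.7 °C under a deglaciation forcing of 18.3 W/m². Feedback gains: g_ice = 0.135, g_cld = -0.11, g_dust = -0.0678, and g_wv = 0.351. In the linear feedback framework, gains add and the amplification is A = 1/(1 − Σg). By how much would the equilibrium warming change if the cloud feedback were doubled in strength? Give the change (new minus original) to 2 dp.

-1.13 °C

Original: g = 0.3082, ΔT = 5.7/(1−0.3082) = 8.2394 °C.
With doubled cloud: g' = 0.1982, ΔT' = 5.7/(1−0.1982) = 7.1090 °C.
Change = 7.1090 − 8.2394 = -1.13 °C.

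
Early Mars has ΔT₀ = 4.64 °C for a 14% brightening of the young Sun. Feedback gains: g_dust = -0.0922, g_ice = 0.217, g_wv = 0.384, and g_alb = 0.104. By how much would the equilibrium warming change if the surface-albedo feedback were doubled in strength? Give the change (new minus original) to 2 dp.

4.40 °C

Original: g = 0.6128, ΔT = 4.64/(1−0.6128) = 11.9835 °C.
With doubled surface-albedo: g' = 0.7168, ΔT' = 4.64/(1−0.7168) = 16.3842 °C.
Change = 16.3842 − 11.9835 = 4.40 °C.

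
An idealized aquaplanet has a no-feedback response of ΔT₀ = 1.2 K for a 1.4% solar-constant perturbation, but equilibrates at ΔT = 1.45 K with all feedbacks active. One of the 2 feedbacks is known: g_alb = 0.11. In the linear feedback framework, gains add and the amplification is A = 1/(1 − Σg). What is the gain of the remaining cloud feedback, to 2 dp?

0.06

Amplification A = ΔT/ΔT₀ = 1.45/1.2 = 1.208.
Total gain g = 1 − 1/A = 1 − 1/1.208 = 0.1722.
The known gain is 0.11.
g_cld = 0.1722 − 0.11 = 0.06.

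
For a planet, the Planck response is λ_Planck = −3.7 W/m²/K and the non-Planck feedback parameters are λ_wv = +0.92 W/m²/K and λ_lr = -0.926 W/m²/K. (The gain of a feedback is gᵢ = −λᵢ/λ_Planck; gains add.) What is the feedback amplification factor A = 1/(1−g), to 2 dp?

1.00

Convert to gains: g_wv = 0.92/3.7 = 0.2486; g_lr = -0.926/3.7 = -0.2503.
Total gain g = -0.0017.
A = 1/(1 + 0.0017) = 1.00.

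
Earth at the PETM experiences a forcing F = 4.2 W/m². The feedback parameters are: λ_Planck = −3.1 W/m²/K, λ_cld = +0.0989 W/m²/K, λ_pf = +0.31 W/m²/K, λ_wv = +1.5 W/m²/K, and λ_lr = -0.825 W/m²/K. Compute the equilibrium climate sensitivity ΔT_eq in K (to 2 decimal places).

2.08 K

Net feedback parameter λ = (−3.1) + (+0.0989) + (+0.31) + (+1.5) + (-0.825) = -2.0161 W/m²/K.
ΔT = −F/λ = −4.2/(-2.0161) = 2.08 K.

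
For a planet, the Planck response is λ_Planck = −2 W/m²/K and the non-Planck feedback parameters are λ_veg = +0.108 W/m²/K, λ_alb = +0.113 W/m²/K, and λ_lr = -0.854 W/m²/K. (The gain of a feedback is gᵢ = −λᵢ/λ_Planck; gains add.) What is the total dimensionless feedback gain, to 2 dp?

Convert to gains: g_veg = 0.108/2 = 0.054; g_alb = 0.113/2 = 0.0565; g_lr = -0.854/2 = -0.427.
Total gain g = -0.3165.

-0.32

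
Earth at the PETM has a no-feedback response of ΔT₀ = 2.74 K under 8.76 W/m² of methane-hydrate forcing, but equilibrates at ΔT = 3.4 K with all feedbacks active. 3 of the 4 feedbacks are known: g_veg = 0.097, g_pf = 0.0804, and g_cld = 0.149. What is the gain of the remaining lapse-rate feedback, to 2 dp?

-0.13

Amplification A = ΔT/ΔT₀ = 3.4/2.74 = 1.241.
Total gain g = 1 − 1/A = 1 − 1/1.241 = 0.1942.
Known gains sum to 0.097 + 0.0804 + 0.149 = 0.3264.
g_lr = 0.1942 − 0.3264 = -0.13.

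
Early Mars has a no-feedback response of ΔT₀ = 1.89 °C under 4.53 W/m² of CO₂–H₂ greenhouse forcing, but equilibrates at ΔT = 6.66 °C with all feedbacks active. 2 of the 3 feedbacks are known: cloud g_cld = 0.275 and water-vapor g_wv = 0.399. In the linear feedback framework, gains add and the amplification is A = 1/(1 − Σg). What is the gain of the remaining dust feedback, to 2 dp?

0.04

Amplification A = ΔT/ΔT₀ = 6.66/1.89 = 3.524.
Total gain g = 1 − 1/A = 1 − 1/3.524 = 0.7162.
Known gains sum to 0.275 + 0.399 = 0.674.
g_dust = 0.7162 − 0.674 = 0.04.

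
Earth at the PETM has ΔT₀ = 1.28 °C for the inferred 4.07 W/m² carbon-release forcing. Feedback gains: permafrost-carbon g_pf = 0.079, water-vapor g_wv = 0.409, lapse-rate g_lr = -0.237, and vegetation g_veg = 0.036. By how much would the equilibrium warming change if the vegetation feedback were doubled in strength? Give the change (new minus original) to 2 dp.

0.10 °C

Original: g = 0.287, ΔT = 1.28/(1−0.287) = 1.7952 °C.
With doubled vegetation: g' = 0.323, ΔT' = 1.28/(1−0.323) = 1.8907 °C.
Change = 1.8907 − 1.7952 = 0.10 °C.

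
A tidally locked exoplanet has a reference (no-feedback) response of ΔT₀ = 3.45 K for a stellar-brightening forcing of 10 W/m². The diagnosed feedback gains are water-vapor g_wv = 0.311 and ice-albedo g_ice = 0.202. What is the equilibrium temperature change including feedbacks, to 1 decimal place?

Total gain g = 0.311 + 0.202 = 0.513.
Amplification A = 1/(1 − 0.513) = 2.053.
ΔT = 3.45 × 2.053 = 7.1 K.

7.1 K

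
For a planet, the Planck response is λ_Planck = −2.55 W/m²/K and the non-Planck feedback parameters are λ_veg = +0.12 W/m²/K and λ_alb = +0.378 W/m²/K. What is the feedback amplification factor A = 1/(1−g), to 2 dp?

1.24

Convert to gains: g_veg = 0.12/2.55 = 0.04706; g_alb = 0.378/2.55 = 0.1482.
Total gain g = 0.19526.
A = 1/(1 − 0.19526) = 1.24.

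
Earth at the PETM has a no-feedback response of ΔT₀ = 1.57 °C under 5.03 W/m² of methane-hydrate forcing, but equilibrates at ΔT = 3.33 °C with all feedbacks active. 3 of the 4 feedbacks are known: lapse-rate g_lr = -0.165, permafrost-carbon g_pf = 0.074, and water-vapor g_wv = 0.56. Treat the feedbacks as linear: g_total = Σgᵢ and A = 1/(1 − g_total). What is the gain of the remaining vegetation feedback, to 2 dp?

Amplification A = ΔT/ΔT₀ = 3.33/1.57 = 2.121.
Total gain g = 1 − 1/A = 1 − 1/2.121 = 0.5285.
Known gains sum to -0.165 + 0.074 + 0.56 = 0.469.
g_veg = 0.5285 − 0.469 = 0.06.

0.06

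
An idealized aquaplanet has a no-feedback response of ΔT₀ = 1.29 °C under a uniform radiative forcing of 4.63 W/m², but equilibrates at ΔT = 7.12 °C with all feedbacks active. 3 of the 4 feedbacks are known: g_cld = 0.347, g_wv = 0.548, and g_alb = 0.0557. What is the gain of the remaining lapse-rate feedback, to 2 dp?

Amplification A = ΔT/ΔT₀ = 7.12/1.29 = 5.519.
Total gain g = 1 − 1/A = 1 − 1/5.519 = 0.8188.
Known gains sum to 0.347 + 0.548 + 0.0557 = 0.9507.
g_lr = 0.8188 − 0.9507 = -0.13.

-0.13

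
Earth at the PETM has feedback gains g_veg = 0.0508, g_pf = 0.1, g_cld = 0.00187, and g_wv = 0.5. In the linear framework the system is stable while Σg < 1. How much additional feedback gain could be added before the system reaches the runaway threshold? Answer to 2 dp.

Current total gain = 0.0508 + 0.1 + 0.00187 + 0.5 = 0.65267.
Margin to runaway = 1 − 0.65267 = 0.35.

0.35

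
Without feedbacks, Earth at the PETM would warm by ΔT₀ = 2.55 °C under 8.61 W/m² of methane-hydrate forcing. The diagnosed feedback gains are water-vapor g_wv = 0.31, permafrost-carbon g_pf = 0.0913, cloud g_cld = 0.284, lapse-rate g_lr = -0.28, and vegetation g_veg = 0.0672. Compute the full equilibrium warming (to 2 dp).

Total gain g = 0.31 + 0.0913 + 0.284 − 0.28 + 0.0672 = 0.4725.
Amplification A = 1/(1 − 0.4725) = 1.896.
ΔT = 2.55 × 1.896 = 4.83 °C.

4.83 °C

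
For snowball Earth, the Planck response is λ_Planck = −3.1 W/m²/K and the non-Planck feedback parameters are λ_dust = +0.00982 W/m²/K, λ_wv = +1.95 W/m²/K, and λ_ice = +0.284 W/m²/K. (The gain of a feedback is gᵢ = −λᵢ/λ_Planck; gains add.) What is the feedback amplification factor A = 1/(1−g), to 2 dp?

3.62

Convert to gains: g_dust = 0.00982/3.1 = 0.003168; g_wv = 1.95/3.1 = 0.629; g_ice = 0.284/3.1 = 0.09161.
Total gain g = 0.723778.
A = 1/(1 − 0.723778) = 3.62.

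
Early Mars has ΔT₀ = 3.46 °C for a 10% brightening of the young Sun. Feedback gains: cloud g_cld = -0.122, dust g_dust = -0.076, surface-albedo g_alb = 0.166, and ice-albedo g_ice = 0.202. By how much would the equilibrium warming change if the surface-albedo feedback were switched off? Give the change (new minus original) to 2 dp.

-0.69 °C

Original: g = 0.17, ΔT = 3.46/(1−0.17) = 4.1687 °C.
Without surface-albedo: g' = 0.004, ΔT' = 3.46/(1−0.004) = 3.4739 °C.
Change = 3.4739 − 4.1687 = -0.69 °C.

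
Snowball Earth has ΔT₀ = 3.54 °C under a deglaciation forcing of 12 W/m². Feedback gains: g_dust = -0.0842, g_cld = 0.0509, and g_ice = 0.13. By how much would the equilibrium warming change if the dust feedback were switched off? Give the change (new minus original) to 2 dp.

0.40 °C

Original: g = 0.0967, ΔT = 3.54/(1−0.0967) = 3.9190 °C.
Without dust: g' = 0.1809, ΔT' = 3.54/(1−0.1809) = 4.3218 °C.
Change = 4.3218 − 3.9190 = 0.40 °C.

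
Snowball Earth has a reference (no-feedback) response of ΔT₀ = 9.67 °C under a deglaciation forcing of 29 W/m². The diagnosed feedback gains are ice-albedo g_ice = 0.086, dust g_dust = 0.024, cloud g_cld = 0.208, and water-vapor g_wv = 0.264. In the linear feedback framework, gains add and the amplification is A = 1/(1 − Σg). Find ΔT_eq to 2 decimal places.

Total gain g = 0.086 + 0.024 + 0.208 + 0.264 = 0.582.
Amplification A = 1/(1 − 0.582) = 2.392.
ΔT = 9.67 × 2.392 = 23.13 °C.

23.13 °C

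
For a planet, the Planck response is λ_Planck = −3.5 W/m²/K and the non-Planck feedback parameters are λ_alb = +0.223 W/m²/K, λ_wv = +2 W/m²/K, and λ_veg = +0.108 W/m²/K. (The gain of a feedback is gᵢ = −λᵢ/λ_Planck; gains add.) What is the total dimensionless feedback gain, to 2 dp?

Convert to gains: g_alb = 0.223/3.5 = 0.06371; g_wv = 2/3.5 = 0.5714; g_veg = 0.108/3.5 = 0.03086.
Total gain g = 0.66597.

0.67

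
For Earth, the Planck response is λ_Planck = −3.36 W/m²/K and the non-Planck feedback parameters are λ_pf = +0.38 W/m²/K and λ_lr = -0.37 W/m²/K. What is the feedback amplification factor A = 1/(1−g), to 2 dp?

Convert to gains: g_pf = 0.38/3.36 = 0.1131; g_lr = -0.37/3.36 = -0.1101.
Total gain g = 0.003.
A = 1/(1 − 0.003) = 1.00.

1.00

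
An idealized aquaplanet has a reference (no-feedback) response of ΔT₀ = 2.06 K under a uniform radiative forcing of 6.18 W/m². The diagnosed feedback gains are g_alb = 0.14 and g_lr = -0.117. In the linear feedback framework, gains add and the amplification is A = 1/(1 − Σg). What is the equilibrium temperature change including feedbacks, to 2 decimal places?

Total gain g = 0.14 − 0.117 = 0.023.
Amplification A = 1/(1 − 0.023) = 1.024.
ΔT = 2.06 × 1.024 = 2.11 K.

2.11 K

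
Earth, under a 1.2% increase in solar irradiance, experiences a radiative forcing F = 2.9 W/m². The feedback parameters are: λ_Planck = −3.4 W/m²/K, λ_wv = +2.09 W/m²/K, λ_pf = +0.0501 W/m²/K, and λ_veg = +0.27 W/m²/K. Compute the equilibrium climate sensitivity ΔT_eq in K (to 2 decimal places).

Net feedback parameter λ = (−3.4) + (+2.09) + (+0.0501) + (+0.27) = -0.9899 W/m²/K.
ΔT = −F/λ = −2.9/(-0.9899) = 2.93 K.

2.93 K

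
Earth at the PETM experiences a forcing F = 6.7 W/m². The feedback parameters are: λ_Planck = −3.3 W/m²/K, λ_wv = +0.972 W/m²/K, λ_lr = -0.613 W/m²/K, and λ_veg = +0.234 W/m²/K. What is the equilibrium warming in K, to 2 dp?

Net feedback parameter λ = (−3.3) + (+0.972) + (-0.613) + (+0.234) = -2.707 W/m²/K.
ΔT = −F/λ = −6.7/(-2.707) = 2.48 K.

2.48 K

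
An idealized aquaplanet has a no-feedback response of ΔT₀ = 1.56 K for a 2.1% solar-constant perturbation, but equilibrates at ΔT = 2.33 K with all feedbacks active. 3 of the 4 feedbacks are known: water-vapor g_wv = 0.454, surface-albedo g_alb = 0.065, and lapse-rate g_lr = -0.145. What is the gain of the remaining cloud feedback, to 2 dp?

-0.04

Amplification A = ΔT/ΔT₀ = 2.33/1.56 = 1.494.
Total gain g = 1 − 1/A = 1 − 1/1.494 = 0.3307.
Known gains sum to 0.454 + 0.065 − 0.145 = 0.374.
g_cld = 0.3307 − 0.374 = -0.04.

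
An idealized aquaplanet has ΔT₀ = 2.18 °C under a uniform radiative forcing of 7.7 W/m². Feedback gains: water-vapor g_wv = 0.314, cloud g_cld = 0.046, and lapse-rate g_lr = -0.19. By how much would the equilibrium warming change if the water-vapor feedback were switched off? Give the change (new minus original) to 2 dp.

Original: g = 0.17, ΔT = 2.18/(1−0.17) = 2.6265 °C.
Without water-vapor: g' = -0.144, ΔT' = 2.18/(1+0.144) = 1.9056 °C.
Change = 1.9056 − 2.6265 = -0.72 °C.

-0.72 °C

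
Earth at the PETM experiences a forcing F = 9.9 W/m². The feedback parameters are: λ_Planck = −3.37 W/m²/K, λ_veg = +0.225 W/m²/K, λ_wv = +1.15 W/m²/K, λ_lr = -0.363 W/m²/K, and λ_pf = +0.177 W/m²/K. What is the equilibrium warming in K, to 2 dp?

Net feedback parameter λ = (−3.37) + (+0.225) + (+1.15) + (-0.363) + (+0.177) = -2.181 W/m²/K.
ΔT = −F/λ = −9.9/(-2.181) = 4.54 K.

4.54 K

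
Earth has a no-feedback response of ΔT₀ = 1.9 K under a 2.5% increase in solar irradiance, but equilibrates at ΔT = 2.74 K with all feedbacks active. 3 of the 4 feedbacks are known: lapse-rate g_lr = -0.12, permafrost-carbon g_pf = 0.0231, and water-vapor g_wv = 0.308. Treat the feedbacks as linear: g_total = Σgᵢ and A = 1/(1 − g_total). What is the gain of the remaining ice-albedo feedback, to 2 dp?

Amplification A = ΔT/ΔT₀ = 2.74/1.9 = 1.442.
Total gain g = 1 − 1/A = 1 − 1/1.442 = 0.3065.
Known gains sum to -0.12 + 0.0231 + 0.308 = 0.2111.
g_ice = 0.3065 − 0.2111 = 0.10.

0.10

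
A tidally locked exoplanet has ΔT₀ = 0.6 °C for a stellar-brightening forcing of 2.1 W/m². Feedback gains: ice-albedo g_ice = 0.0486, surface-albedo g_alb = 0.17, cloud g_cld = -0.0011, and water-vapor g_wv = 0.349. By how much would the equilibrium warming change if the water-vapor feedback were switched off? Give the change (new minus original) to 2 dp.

-0.62 °C

Original: g = 0.5665, ΔT = 0.6/(1−0.5665) = 1.3841 °C.
Without water-vapor: g' = 0.2175, ΔT' = 0.6/(1−0.2175) = 0.7668 °C.
Change = 0.7668 − 1.3841 = -0.62 °C.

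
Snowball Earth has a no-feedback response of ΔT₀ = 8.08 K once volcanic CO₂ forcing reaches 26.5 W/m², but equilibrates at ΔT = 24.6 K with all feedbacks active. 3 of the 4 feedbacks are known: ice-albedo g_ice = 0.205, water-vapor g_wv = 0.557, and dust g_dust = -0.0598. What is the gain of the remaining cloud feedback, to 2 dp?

-0.03

Amplification A = ΔT/ΔT₀ = 24.6/8.08 = 3.045.
Total gain g = 1 − 1/A = 1 − 1/3.045 = 0.6716.
Known gains sum to 0.205 + 0.557 − 0.0598 = 0.7022.
g_cld = 0.6716 − 0.7022 = -0.03.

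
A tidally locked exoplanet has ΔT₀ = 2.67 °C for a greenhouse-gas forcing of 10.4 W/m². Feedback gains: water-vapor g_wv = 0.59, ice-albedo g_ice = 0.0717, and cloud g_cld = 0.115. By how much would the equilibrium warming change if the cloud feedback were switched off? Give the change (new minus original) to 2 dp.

-4.06 °C

Original: g = 0.7767, ΔT = 2.67/(1−0.7767) = 11.9570 °C.
Without cloud: g' = 0.6617, ΔT' = 2.67/(1−0.6617) = 7.8924 °C.
Change = 7.8924 − 11.9570 = -4.06 °C.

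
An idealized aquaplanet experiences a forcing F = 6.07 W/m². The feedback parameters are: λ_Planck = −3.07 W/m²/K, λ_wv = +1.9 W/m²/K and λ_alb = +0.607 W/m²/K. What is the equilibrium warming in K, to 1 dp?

10.8 K

Net feedback parameter λ = (−3.07) + (+1.9) + (+0.607) = -0.563 W/m²/K.
ΔT = −F/λ = −6.07/(-0.563) = 10.8 K.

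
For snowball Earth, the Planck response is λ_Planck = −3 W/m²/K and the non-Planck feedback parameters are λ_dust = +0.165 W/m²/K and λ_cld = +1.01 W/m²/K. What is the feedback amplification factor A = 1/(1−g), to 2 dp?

Convert to gains: g_dust = 0.165/3 = 0.055; g_cld = 1.01/3 = 0.3367.
Total gain g = 0.3917.
A = 1/(1 − 0.3917) = 1.64.

1.64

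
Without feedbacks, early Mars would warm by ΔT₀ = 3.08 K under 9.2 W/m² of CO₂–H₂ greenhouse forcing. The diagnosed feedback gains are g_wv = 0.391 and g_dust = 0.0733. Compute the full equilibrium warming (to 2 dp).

5.75 K

Total gain g = 0.391 + 0.0733 = 0.4643.
Amplification A = 1/(1 − 0.4643) = 1.867.
ΔT = 3.08 × 1.867 = 5.75 K.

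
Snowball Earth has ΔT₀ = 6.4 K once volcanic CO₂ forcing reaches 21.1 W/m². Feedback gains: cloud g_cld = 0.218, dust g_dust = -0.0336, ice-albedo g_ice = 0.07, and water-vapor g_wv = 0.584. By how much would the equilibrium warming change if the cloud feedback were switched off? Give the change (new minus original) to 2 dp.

-22.74 K

Original: g = 0.8384, ΔT = 6.4/(1−0.8384) = 39.6040 K.
Without cloud: g' = 0.6204, ΔT' = 6.4/(1−0.6204) = 16.8599 K.
Change = 16.8599 − 39.6040 = -22.74 K.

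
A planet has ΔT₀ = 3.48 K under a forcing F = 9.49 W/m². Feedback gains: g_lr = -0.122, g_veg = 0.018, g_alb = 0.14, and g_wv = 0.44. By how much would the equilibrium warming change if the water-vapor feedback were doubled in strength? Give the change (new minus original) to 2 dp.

Original: g = 0.476, ΔT = 3.48/(1−0.476) = 6.6412 K.
With doubled water-vapor: g' = 0.916, ΔT' = 3.48/(1−0.916) = 41.4286 K.
Change = 41.4286 − 6.6412 = 34.79 K.

34.79 K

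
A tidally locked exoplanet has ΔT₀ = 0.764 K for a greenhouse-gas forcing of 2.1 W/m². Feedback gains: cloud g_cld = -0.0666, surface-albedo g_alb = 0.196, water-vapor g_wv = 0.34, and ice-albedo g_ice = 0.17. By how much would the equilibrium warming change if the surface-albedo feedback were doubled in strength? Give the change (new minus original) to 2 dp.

2.52 K

Original: g = 0.6394, ΔT = 0.764/(1−0.6394) = 2.1187 K.
With doubled surface-albedo: g' = 0.8354, ΔT' = 0.764/(1−0.8354) = 4.6416 K.
Change = 4.6416 − 2.1187 = 2.52 K.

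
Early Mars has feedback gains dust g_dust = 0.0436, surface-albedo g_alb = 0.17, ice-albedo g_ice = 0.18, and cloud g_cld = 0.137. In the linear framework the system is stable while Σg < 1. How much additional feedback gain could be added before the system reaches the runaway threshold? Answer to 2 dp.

0.47

Current total gain = 0.0436 + 0.17 + 0.18 + 0.137 = 0.5306.
Margin to runaway = 1 − 0.5306 = 0.47.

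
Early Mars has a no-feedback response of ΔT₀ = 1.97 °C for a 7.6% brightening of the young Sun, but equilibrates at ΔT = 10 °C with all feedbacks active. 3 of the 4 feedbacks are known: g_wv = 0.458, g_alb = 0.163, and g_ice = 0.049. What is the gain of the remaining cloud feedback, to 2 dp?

Amplification A = ΔT/ΔT₀ = 10/1.97 = 5.076.
Total gain g = 1 − 1/A = 1 − 1/5.076 = 0.803.
Known gains sum to 0.458 + 0.163 + 0.049 = 0.67.
g_cld = 0.803 − 0.67 = 0.13.

0.13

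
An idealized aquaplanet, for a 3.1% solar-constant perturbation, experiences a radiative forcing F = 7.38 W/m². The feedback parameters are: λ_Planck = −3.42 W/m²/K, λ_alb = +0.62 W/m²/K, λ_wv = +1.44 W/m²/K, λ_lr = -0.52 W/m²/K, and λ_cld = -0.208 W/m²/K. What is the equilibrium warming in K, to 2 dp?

Net feedback parameter λ = (−3.42) + (+0.62) + (+1.44) + (-0.52) + (-0.208) = -2.088 W/m²/K.
ΔT = −F/λ = −7.38/(-2.088) = 3.53 K.

3.53 K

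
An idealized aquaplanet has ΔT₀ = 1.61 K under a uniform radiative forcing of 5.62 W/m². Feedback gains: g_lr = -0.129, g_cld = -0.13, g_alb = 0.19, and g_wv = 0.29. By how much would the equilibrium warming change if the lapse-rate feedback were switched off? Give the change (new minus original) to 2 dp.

0.41 K

Original: g = 0.221, ΔT = 1.61/(1−0.221) = 2.0668 K.
Without lapse-rate: g' = 0.35, ΔT' = 1.61/(1−0.35) = 2.4769 K.
Change = 2.4769 − 2.0668 = 0.41 K.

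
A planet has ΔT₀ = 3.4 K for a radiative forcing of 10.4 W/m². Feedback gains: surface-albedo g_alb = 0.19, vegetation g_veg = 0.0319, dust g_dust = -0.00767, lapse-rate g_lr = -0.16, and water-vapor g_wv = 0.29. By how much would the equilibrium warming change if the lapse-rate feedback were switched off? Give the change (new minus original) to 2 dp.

Original: g = 0.34423, ΔT = 3.4/(1−0.34423) = 5.1847 K.
Without lapse-rate: g' = 0.50423, ΔT' = 3.4/(1−0.50423) = 6.8580 K.
Change = 6.8580 − 5.1847 = 1.67 K.

1.67 K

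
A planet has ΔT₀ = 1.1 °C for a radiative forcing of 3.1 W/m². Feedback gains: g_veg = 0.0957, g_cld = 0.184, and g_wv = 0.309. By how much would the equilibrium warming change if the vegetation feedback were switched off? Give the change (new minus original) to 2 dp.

-0.50 °C

Original: g = 0.5887, ΔT = 1.1/(1−0.5887) = 2.6744 °C.
Without vegetation: g' = 0.493, ΔT' = 1.1/(1−0.493) = 2.1696 °C.
Change = 2.1696 − 2.6744 = -0.50 °C.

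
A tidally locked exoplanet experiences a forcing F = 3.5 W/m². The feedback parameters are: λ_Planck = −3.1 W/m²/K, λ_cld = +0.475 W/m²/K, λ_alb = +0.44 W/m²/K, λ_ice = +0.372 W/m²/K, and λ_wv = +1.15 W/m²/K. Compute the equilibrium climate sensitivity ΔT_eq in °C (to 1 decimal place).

Net feedback parameter λ = (−3.1) + (+0.475) + (+0.44) + (+0.372) + (+1.15) = -0.663 W/m²/K.
ΔT = −F/λ = −3.5/(-0.663) = 5.3 °C.

5.3 °C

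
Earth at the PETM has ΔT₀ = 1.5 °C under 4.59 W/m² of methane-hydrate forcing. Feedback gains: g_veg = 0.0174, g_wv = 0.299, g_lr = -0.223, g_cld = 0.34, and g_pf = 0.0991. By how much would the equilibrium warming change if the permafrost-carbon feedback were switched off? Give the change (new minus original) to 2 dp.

Original: g = 0.5325, ΔT = 1.5/(1−0.5325) = 3.2086 °C.
Without permafrost-carbon: g' = 0.4334, ΔT' = 1.5/(1−0.4334) = 2.6474 °C.
Change = 2.6474 − 3.2086 = -0.56 °C.

-0.56 °C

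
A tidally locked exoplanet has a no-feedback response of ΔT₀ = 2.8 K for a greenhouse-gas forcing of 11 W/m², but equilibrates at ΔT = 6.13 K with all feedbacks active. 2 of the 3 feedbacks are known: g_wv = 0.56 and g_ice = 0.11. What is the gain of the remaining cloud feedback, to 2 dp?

-0.13

Amplification A = ΔT/ΔT₀ = 6.13/2.8 = 2.189.
Total gain g = 1 − 1/A = 1 − 1/2.189 = 0.5432.
Known gains sum to 0.56 + 0.11 = 0.67.
g_cld = 0.5432 − 0.67 = -0.13.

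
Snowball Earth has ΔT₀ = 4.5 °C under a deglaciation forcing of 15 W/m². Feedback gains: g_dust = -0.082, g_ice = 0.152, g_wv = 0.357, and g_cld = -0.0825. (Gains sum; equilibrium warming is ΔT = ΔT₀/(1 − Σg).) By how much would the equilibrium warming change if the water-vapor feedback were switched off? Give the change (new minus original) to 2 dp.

Original: g = 0.3445, ΔT = 4.5/(1−0.3445) = 6.8650 °C.
Without water-vapor: g' = -0.0125, ΔT' = 4.5/(1+0.0125) = 4.4444 °C.
Change = 4.4444 − 6.8650 = -2.42 °C.

-2.42 °C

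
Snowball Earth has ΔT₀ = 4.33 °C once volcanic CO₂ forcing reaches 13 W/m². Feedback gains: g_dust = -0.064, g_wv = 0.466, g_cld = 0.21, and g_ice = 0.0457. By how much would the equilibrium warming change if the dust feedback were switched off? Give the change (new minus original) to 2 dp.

Original: g = 0.6577, ΔT = 4.33/(1−0.6577) = 12.6497 °C.
Without dust: g' = 0.7217, ΔT' = 4.33/(1−0.7217) = 15.5587 °C.
Change = 15.5587 − 12.6497 = 2.91 °C.

2.91 °C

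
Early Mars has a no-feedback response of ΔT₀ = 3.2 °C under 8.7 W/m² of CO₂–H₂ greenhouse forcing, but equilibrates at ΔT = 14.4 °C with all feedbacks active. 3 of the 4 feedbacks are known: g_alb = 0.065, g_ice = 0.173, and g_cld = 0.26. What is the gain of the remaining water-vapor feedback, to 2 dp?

0.28

Amplification A = ΔT/ΔT₀ = 14.4/3.2 = 4.5.
Total gain g = 1 − 1/A = 1 − 1/4.5 = 0.7778.
Known gains sum to 0.065 + 0.173 + 0.26 = 0.498.
g_wv = 0.7778 − 0.498 = 0.28.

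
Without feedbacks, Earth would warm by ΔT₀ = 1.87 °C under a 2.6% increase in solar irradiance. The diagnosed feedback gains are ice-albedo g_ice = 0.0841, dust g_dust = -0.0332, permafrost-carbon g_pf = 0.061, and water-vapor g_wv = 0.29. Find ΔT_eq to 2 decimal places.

Total gain g = 0.0841 − 0.0332 + 0.061 + 0.29 = 0.4019.
Amplification A = 1/(1 − 0.4019) = 1.672.
ΔT = 1.87 × 1.672 = 3.13 °C.

3.13 °C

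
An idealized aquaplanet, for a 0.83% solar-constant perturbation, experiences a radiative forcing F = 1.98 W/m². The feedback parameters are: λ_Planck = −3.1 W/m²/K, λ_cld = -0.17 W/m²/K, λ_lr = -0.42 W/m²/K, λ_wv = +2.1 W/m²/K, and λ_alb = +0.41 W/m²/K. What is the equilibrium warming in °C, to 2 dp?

1.68 °C

Net feedback parameter λ = (−3.1) + (-0.17) + (-0.42) + (+2.1) + (+0.41) = -1.18 W/m²/K.
ΔT = −F/λ = −1.98/(-1.18) = 1.68 °C.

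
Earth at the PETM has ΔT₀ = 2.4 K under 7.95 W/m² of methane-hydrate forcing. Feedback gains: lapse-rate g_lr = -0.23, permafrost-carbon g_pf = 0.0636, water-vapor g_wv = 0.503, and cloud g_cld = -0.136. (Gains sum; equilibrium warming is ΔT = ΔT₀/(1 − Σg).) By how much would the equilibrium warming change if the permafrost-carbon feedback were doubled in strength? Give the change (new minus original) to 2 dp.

0.26 K

Original: g = 0.2006, ΔT = 2.4/(1−0.2006) = 3.0023 K.
With doubled permafrost-carbon: g' = 0.2642, ΔT' = 2.4/(1−0.2642) = 3.2618 K.
Change = 3.2618 − 3.0023 = 0.26 K.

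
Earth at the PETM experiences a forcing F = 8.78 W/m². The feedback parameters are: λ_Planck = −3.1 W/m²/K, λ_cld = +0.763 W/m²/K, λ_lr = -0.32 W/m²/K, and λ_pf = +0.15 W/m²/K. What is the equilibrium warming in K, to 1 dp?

Net feedback parameter λ = (−3.1) + (+0.763) + (-0.32) + (+0.15) = -2.507 W/m²/K.
ΔT = −F/λ = −8.78/(-2.507) = 3.5 K.

3.5 K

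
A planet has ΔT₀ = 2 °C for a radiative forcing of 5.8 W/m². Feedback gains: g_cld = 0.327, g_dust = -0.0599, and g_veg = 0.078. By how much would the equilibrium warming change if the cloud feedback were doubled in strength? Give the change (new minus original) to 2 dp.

Original: g = 0.3451, ΔT = 2/(1−0.3451) = 3.0539 °C.
With doubled cloud: g' = 0.6721, ΔT' = 2/(1−0.6721) = 6.0994 °C.
Change = 6.0994 − 3.0539 = 3.05 °C.

3.05 °C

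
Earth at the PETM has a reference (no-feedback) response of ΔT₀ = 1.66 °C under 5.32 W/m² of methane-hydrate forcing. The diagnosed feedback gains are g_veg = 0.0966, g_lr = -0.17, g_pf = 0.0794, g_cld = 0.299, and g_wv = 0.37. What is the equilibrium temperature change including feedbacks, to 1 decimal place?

Total gain g = 0.0966 − 0.17 + 0.0794 + 0.299 + 0.37 = 0.675.
Amplification A = 1/(1 − 0.675) = 3.077.
ΔT = 1.66 × 3.077 = 5.1 °C.

5.1 °C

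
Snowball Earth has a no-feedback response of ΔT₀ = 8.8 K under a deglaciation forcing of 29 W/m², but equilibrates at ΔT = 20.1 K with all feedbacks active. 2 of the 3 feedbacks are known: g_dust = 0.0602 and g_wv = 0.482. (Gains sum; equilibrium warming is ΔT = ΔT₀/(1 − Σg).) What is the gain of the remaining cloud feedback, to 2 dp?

Amplification A = ΔT/ΔT₀ = 20.1/8.8 = 2.284.
Total gain g = 1 − 1/A = 1 − 1/2.284 = 0.5622.
Known gains sum to 0.0602 + 0.482 = 0.5422.
g_cld = 0.5622 − 0.5422 = 0.02.

0.02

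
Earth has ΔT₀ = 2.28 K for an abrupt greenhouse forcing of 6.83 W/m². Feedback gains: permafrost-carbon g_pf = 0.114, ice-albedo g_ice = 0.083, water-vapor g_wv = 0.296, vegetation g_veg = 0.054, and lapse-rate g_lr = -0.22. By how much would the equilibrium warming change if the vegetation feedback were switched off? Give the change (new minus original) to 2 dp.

-0.25 K

Original: g = 0.327, ΔT = 2.28/(1−0.327) = 3.3878 K.
Without vegetation: g' = 0.273, ΔT' = 2.28/(1−0.273) = 3.1362 K.
Change = 3.1362 − 3.3878 = -0.25 K.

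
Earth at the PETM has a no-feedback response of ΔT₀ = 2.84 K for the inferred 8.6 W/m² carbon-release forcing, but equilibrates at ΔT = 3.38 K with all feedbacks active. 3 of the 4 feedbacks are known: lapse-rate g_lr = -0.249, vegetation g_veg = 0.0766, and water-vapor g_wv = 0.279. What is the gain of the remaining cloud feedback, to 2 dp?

0.05

Amplification A = ΔT/ΔT₀ = 3.38/2.84 = 1.19.
Total gain g = 1 − 1/A = 1 − 1/1.19 = 0.1597.
Known gains sum to -0.249 + 0.0766 + 0.279 = 0.1066.
g_cld = 0.1597 − 0.1066 = 0.05.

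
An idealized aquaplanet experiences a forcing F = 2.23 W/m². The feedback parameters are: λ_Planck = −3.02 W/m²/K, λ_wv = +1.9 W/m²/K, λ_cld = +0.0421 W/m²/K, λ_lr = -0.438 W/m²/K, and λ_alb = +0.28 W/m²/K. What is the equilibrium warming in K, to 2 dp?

1.80 K

Net feedback parameter λ = (−3.02) + (+1.9) + (+0.0421) + (-0.438) + (+0.28) = -1.2359 W/m²/K.
ΔT = −F/λ = −2.23/(-1.2359) = 1.80 K.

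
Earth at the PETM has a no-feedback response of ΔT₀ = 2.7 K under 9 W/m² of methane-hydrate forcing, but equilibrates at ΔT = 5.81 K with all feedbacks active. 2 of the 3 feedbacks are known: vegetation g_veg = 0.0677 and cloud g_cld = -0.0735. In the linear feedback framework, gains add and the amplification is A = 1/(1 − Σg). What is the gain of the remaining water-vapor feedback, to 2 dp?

Amplification A = ΔT/ΔT₀ = 5.81/2.7 = 2.152.
Total gain g = 1 − 1/A = 1 − 1/2.152 = 0.5353.
Known gains sum to 0.0677 − 0.0735 = -0.0058.
g_wv = 0.5353 + 0.0058 = 0.54.

0.54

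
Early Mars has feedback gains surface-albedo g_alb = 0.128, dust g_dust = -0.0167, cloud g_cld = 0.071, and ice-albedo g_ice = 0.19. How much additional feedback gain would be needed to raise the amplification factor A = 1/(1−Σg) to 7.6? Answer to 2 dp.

Current total gain = 0.3723.
Target gain for A = 7.6: g* = 1 − 1/7.6 = 0.8684.
Additional gain needed = 0.8684 − 0.3723 = 0.50.

0.50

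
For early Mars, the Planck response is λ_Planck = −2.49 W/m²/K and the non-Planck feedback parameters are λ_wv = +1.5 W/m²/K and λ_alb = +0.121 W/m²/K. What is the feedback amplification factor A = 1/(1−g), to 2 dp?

2.87

Convert to gains: g_wv = 1.5/2.49 = 0.6024; g_alb = 0.121/2.49 = 0.04859.
Total gain g = 0.65099.
A = 1/(1 − 0.65099) = 2.87.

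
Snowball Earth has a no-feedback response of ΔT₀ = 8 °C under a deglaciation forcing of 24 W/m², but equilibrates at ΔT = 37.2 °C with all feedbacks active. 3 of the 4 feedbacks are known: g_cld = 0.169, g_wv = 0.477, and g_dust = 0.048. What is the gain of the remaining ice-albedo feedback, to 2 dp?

0.09

Amplification A = ΔT/ΔT₀ = 37.2/8 = 4.65.
Total gain g = 1 − 1/A = 1 − 1/4.65 = 0.7849.
Known gains sum to 0.169 + 0.477 + 0.048 = 0.694.
g_ice = 0.7849 − 0.694 = 0.09.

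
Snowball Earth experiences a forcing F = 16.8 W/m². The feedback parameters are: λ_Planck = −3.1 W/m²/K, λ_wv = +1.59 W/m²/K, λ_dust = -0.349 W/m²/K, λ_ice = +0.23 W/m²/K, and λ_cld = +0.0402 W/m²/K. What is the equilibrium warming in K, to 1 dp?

10.6 K

Net feedback parameter λ = (−3.1) + (+1.59) + (-0.349) + (+0.23) + (+0.0402) = -1.5888 W/m²/K.
ΔT = −F/λ = −16.8/(-1.5888) = 10.6 K.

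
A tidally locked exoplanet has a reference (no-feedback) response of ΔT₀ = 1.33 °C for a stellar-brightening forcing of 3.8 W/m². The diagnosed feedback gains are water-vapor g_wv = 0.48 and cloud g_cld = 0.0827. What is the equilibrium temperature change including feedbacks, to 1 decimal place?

3.0 °C

Total gain g = 0.48 + 0.0827 = 0.5627.
Amplification A = 1/(1 − 0.5627) = 2.287.
ΔT = 1.33 × 2.287 = 3.0 °C.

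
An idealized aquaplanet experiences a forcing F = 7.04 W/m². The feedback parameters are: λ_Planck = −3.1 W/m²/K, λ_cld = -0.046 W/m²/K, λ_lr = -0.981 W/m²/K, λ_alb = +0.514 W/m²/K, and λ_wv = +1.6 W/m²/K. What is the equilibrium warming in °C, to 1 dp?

3.5 °C

Net feedback parameter λ = (−3.1) + (-0.046) + (-0.981) + (+0.514) + (+1.6) = -2.013 W/m²/K.
ΔT = −F/λ = −7.04/(-2.013) = 3.5 °C.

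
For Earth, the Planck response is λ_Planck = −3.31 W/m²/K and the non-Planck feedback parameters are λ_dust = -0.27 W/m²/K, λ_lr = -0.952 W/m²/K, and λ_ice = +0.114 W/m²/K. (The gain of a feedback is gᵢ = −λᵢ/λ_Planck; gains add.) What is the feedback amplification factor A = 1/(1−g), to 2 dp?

0.75

Convert to gains: g_dust = -0.27/3.31 = -0.08157; g_lr = -0.952/3.31 = -0.2876; g_ice = 0.114/3.31 = 0.03444.
Total gain g = -0.33473.
A = 1/(1 + 0.33473) = 0.75.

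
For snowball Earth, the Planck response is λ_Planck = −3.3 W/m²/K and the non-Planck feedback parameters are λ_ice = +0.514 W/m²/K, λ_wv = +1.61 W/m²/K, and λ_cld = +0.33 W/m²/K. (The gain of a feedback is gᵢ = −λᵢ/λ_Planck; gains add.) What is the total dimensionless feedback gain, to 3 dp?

Convert to gains: g_ice = 0.514/3.3 = 0.1558; g_wv = 1.61/3.3 = 0.4879; g_cld = 0.33/3.3 = 0.1.
Total gain g = 0.7437.

0.744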